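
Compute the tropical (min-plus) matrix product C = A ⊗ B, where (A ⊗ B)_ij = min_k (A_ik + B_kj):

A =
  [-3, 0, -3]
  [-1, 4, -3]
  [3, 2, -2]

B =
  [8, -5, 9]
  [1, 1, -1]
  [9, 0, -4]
A ⊗ B =
  [1, -8, -7]
  [5, -6, -7]
  [3, -2, -6]

Apply the min-plus product entry-by-entry:
  C[0][0] = min over k of (A[0][0] + B[0][0] = -3 + 8 = 5, A[0][1] + B[1][0] = 0 + 1 = 1, A[0][2] + B[2][0] = -3 + 9 = 6) = 1 (attained at k = 1)
  C[0][1] = min over k of (A[0][0] + B[0][1] = -3 + -5 = -8, A[0][1] + B[1][1] = 0 + 1 = 1, A[0][2] + B[2][1] = -3 + 0 = -3) = -8 (attained at k = 0)
  C[0][2] = min over k of (A[0][0] + B[0][2] = -3 + 9 = 6, A[0][1] + B[1][2] = 0 + -1 = -1, A[0][2] + B[2][2] = -3 + -4 = -7) = -7 (attained at k = 2)
  C[1][0] = min over k of (A[1][0] + B[0][0] = -1 + 8 = 7, A[1][1] + B[1][0] = 4 + 1 = 5, A[1][2] + B[2][0] = -3 + 9 = 6) = 5 (attained at k = 1)
  C[1][1] = min over k of (A[1][0] + B[0][1] = -1 + -5 = -6, A[1][1] + B[1][1] = 4 + 1 = 5, A[1][2] + B[2][1] = -3 + 0 = -3) = -6 (attained at k = 0)
  C[1][2] = min over k of (A[1][0] + B[0][2] = -1 + 9 = 8, A[1][1] + B[1][2] = 4 + -1 = 3, A[1][2] + B[2][2] = -3 + -4 = -7) = -7 (attained at k = 2)
  C[2][0] = min over k of (A[2][0] + B[0][0] = 3 + 8 = 11, A[2][1] + B[1][0] = 2 + 1 = 3, A[2][2] + B[2][0] = -2 + 9 = 7) = 3 (attained at k = 1)
  C[2][1] = min over k of (A[2][0] + B[0][1] = 3 + -5 = -2, A[2][1] + B[1][1] = 2 + 1 = 3, A[2][2] + B[2][1] = -2 + 0 = -2) = -2 (attained at k = 0)
  C[2][2] = min over k of (A[2][0] + B[0][2] = 3 + 9 = 12, A[2][1] + B[1][2] = 2 + -1 = 1, A[2][2] + B[2][2] = -2 + -4 = -6) = -6 (attained at k = 2)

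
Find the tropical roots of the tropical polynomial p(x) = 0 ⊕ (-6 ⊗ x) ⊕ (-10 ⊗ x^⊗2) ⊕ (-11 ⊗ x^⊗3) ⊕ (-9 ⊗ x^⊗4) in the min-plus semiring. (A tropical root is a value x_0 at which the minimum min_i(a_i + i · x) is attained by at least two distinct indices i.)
Roots: {-2, 1, 4, 6}

Each tropical root is a break point of the lower envelope of the lines y = a_i + i · x (there are 5 lines, with slopes 0, 1, ..., 4). Only the lines that attain the minimum somewhere contribute to roots; other lines are dominated. Here the surviving (envelope) indices are i = 4, i = 3, i = 2, i = 1, i = 0.
Intersections between consecutive envelope lines give the roots: for adjacent envelope indices i < j the intersection is x = (a_i − a_j) / (j − i). Reading off the sorted break points: {-2, 1, 4, 6}.
Verification: at each break x_0, at least two indices attain the minimum of min_i(a_i + i · x_0).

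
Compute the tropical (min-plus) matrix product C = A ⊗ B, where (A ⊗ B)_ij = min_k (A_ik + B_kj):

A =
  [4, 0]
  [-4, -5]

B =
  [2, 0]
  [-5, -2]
A ⊗ B =
  [-5, -2]
  [-10, -7]

Apply the min-plus product entry-by-entry:
  C[0][0] = min over k of (A[0][0] + B[0][0] = 4 + 2 = 6, A[0][1] + B[1][0] = 0 + -5 = -5) = -5 (attained at k = 1)
  C[0][1] = min over k of (A[0][0] + B[0][1] = 4 + 0 = 4, A[0][1] + B[1][1] = 0 + -2 = -2) = -2 (attained at k = 1)
  C[1][0] = min over k of (A[1][0] + B[0][0] = -4 + 2 = -2, A[1][1] + B[1][0] = -5 + -5 = -10) = -10 (attained at k = 1)
  C[1][1] = min over k of (A[1][0] + B[0][1] = -4 + 0 = -4, A[1][1] + B[1][1] = -5 + -2 = -7) = -7 (attained at k = 1)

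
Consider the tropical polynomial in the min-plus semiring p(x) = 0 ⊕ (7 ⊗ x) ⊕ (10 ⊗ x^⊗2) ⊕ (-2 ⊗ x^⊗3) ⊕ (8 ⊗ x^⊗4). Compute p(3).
p(3) = 0

A tropical monomial a ⊗ x^⊗i evaluates to a + i · x. Evaluating each term at x = 3:
  Term 0 contributes 0 + 0 · 3 = 0
  Term 1 contributes 7 + 1 · 3 = 10
  Term 2 contributes 10 + 2 · 3 = 16
  Term 3 contributes -2 + 3 · 3 = 7
  Term 4 contributes 8 + 4 · 3 = 20
p(3) = ⊕ of these = min[0, 10, 16, 7, 20] = 0.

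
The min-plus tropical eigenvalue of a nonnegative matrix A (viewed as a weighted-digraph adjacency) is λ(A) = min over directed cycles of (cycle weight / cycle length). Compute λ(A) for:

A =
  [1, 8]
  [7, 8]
λ(A) = 1

Enumerate directed cycles and compute their means (weight / length). Sample:
  cycle 0 → 0: weight = 1, length = 1, mean = 1/1 ≈ 1.000
  cycle 1 → 1: weight = 8, length = 1, mean = 8/1 ≈ 8.000
  cycle 0 → 1 → 0: weight = 15, length = 2, mean = 15/2 ≈ 7.500
  cycle 1 → 0 → 1: weight = 15, length = 2, mean = 15/2 ≈ 7.500
Minimum mean = 1.000, attained e.g. along the cycle 0 → 0 with weight 1 and length 1. So λ(A) = 1/1 = 1.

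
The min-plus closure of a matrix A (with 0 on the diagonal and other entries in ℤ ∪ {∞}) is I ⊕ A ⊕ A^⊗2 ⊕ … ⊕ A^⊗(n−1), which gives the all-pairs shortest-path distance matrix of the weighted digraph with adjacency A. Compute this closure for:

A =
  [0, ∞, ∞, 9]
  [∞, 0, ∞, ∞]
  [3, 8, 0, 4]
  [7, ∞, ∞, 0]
Closure =
  [0, ∞, ∞, 9]
  [∞, 0, ∞, ∞]
  [3, 8, 0, 4]
  [7, ∞, ∞, 0]

This is the Floyd-Warshall all-pairs shortest-path computation. For each intermediate vertex k = 0, 1, …, 3, update dist[i][j] ← min(dist[i][j], dist[i][k] + dist[k][j]). The final matrix gives, for each (i, j), the minimum total weight of any directed path from i to j (possibly empty when i = j).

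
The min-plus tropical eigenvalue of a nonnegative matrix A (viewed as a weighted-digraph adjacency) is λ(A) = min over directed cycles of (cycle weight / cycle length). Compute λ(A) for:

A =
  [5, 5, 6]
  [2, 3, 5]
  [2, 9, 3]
λ(A) = 3

Enumerate directed cycles and compute their means (weight / length). Sample:
  cycle 0 → 0: weight = 5, length = 1, mean = 5/1 ≈ 5.000
  cycle 1 → 1: weight = 3, length = 1, mean = 3/1 ≈ 3.000
  cycle 2 → 2: weight = 3, length = 1, mean = 3/1 ≈ 3.000
  cycle 0 → 1 → 0: weight = 7, length = 2, mean = 7/2 ≈ 3.500
  cycle 0 → 2 → 0: weight = 8, length = 2, mean = 8/2 ≈ 4.000
  cycle 1 → 0 → 1: weight = 7, length = 2, mean = 7/2 ≈ 3.500
Minimum mean = 3.000, attained e.g. along the cycle 1 → 1 with weight 3 and length 1. So λ(A) = 3/1 = 3.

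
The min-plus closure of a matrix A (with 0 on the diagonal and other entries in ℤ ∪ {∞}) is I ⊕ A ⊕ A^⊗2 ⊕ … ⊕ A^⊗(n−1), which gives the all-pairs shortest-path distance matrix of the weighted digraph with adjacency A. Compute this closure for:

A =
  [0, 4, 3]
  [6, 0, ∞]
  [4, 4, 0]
Closure =
  [0, 4, 3]
  [6, 0, 9]
  [4, 4, 0]

This is the Floyd-Warshall all-pairs shortest-path computation. For each intermediate vertex k = 0, 1, …, 2, update dist[i][j] ← min(dist[i][j], dist[i][k] + dist[k][j]). The final matrix gives, for each (i, j), the minimum total weight of any directed path from i to j (possibly empty when i = j).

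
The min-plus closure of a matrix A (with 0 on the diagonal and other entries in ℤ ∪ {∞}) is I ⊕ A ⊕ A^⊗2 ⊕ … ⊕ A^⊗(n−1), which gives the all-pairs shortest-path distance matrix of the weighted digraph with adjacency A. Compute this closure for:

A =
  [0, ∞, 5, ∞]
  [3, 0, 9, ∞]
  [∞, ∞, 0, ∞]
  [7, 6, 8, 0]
Closure =
  [0, ∞, 5, ∞]
  [3, 0, 8, ∞]
  [∞, ∞, 0, ∞]
  [7, 6, 8, 0]

This is the Floyd-Warshall all-pairs shortest-path computation. For each intermediate vertex k = 0, 1, …, 3, update dist[i][j] ← min(dist[i][j], dist[i][k] + dist[k][j]). The final matrix gives, for each (i, j), the minimum total weight of any directed path from i to j (possibly empty when i = j).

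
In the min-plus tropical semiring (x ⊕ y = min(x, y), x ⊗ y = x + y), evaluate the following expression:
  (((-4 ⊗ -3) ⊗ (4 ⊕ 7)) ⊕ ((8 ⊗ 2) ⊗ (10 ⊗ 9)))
(((-4 ⊗ -3) ⊗ (4 ⊕ 7)) ⊕ ((8 ⊗ 2) ⊗ (10 ⊗ 9))) = -3

Expand innermost to outermost. Recall ⊕ takes the minimum of its arguments and ⊗ takes their sum. Working out the expression (((-4 ⊗ -3) ⊗ (4 ⊕ 7)) ⊕ ((8 ⊗ 2) ⊗ (10 ⊗ 9))) gives -3.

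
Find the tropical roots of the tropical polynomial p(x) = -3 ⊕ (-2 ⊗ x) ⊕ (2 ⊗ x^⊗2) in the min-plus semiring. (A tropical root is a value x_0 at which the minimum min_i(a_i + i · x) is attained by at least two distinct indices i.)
Roots: {-4, -1}

Each tropical root is a break point of the lower envelope of the lines y = a_i + i · x (there are 3 lines, with slopes 0, 1, ..., 2). Only the lines that attain the minimum somewhere contribute to roots; other lines are dominated. Here the surviving (envelope) indices are i = 2, i = 1, i = 0.
Intersections between consecutive envelope lines give the roots: for adjacent envelope indices i < j the intersection is x = (a_i − a_j) / (j − i). Reading off the sorted break points: {-4, -1}.
Verification: at each break x_0, at least two indices attain the minimum of min_i(a_i + i · x_0).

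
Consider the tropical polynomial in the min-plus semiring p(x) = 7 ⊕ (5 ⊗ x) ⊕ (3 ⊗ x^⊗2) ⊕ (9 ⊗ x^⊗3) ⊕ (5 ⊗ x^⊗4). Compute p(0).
p(0) = 3

A tropical monomial a ⊗ x^⊗i evaluates to a + i · x. Evaluating each term at x = 0:
  Term 0 contributes 7 + 0 · 0 = 7
  Term 1 contributes 5 + 1 · 0 = 5
  Term 2 contributes 3 + 2 · 0 = 3
  Term 3 contributes 9 + 3 · 0 = 9
  Term 4 contributes 5 + 4 · 0 = 5
p(0) = ⊕ of these = min[7, 5, 3, 9, 5] = 3.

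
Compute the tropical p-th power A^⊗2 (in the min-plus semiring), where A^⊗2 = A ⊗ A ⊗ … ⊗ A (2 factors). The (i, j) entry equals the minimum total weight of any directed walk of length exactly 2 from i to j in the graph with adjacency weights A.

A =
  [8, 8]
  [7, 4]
A^⊗2 =
  [15, 12]
  [11, 8]

Each entry (A^⊗2)_ij equals the minimum over all length-2 walks i = v_0 → v_1 → … → v_2 = j of Σ_t A[v_t][v_{t+1}]. For example, for (i, j) = (0, 1) we minimise over 2 possible intermediate vertex sequences; the minimum is 12, attained along the walk 0 → 1 → 1.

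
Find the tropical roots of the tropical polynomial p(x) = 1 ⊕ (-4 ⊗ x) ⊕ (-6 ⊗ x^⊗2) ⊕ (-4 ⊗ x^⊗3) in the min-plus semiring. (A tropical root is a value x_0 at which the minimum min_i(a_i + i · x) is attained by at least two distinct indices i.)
Roots: {-2, 2, 5}

Each tropical root is a break point of the lower envelope of the lines y = a_i + i · x (there are 4 lines, with slopes 0, 1, ..., 3). Only the lines that attain the minimum somewhere contribute to roots; other lines are dominated. Here the surviving (envelope) indices are i = 3, i = 2, i = 1, i = 0.
Intersections between consecutive envelope lines give the roots: for adjacent envelope indices i < j the intersection is x = (a_i − a_j) / (j − i). Reading off the sorted break points: {-2, 2, 5}.
Verification: at each break x_0, at least two indices attain the minimum of min_i(a_i + i · x_0).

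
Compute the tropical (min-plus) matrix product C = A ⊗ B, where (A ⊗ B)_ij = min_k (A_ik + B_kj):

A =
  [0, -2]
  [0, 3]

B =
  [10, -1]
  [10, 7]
A ⊗ B =
  [8, -1]
  [10, -1]

Apply the min-plus product entry-by-entry:
  C[0][0] = min over k of (A[0][0] + B[0][0] = 0 + 10 = 10, A[0][1] + B[1][0] = -2 + 10 = 8) = 8 (attained at k = 1)
  C[0][1] = min over k of (A[0][0] + B[0][1] = 0 + -1 = -1, A[0][1] + B[1][1] = -2 + 7 = 5) = -1 (attained at k = 0)
  C[1][0] = min over k of (A[1][0] + B[0][0] = 0 + 10 = 10, A[1][1] + B[1][0] = 3 + 10 = 13) = 10 (attained at k = 0)
  C[1][1] = min over k of (A[1][0] + B[0][1] = 0 + -1 = -1, A[1][1] + B[1][1] = 3 + 7 = 10) = -1 (attained at k = 0)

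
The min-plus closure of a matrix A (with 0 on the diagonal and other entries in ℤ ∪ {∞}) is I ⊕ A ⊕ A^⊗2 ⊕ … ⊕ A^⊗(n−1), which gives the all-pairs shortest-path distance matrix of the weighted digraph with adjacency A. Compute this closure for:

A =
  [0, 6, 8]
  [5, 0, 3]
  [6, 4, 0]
Closure =
  [0, 6, 8]
  [5, 0, 3]
  [6, 4, 0]

This is the Floyd-Warshall all-pairs shortest-path computation. For each intermediate vertex k = 0, 1, …, 2, update dist[i][j] ← min(dist[i][j], dist[i][k] + dist[k][j]). The final matrix gives, for each (i, j), the minimum total weight of any directed path from i to j (possibly empty when i = j).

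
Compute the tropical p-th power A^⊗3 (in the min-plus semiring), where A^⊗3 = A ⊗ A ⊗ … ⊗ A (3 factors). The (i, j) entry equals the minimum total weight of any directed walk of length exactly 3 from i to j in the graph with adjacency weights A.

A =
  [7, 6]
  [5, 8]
A^⊗3 =
  [18, 17]
  [16, 18]

Each entry (A^⊗3)_ij equals the minimum over all length-3 walks i = v_0 → v_1 → … → v_3 = j of Σ_t A[v_t][v_{t+1}]. For example, for (i, j) = (0, 1) we minimise over 4 possible intermediate vertex sequences; the minimum is 17, attained along the walk 0 → 1 → 0 → 1.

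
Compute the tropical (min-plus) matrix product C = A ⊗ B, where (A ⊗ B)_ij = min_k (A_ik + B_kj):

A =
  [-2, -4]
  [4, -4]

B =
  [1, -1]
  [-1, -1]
A ⊗ B =
  [-5, -5]
  [-5, -5]

Apply the min-plus product entry-by-entry:
  C[0][0] = min over k of (A[0][0] + B[0][0] = -2 + 1 = -1, A[0][1] + B[1][0] = -4 + -1 = -5) = -5 (attained at k = 1)
  C[0][1] = min over k of (A[0][0] + B[0][1] = -2 + -1 = -3, A[0][1] + B[1][1] = -4 + -1 = -5) = -5 (attained at k = 1)
  C[1][0] = min over k of (A[1][0] + B[0][0] = 4 + 1 = 5, A[1][1] + B[1][0] = -4 + -1 = -5) = -5 (attained at k = 1)
  C[1][1] = min over k of (A[1][0] + B[0][1] = 4 + -1 = 3, A[1][1] + B[1][1] = -4 + -1 = -5) = -5 (attained at k = 1)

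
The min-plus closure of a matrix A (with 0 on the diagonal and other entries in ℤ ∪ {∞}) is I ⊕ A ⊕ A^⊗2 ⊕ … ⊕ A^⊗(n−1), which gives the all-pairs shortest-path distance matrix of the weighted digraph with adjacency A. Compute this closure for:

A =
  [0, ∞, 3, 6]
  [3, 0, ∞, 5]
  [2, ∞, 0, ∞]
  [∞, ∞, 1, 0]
Closure =
  [0, ∞, 3, 6]
  [3, 0, 6, 5]
  [2, ∞, 0, 8]
  [3, ∞, 1, 0]

This is the Floyd-Warshall all-pairs shortest-path computation. For each intermediate vertex k = 0, 1, …, 3, update dist[i][j] ← min(dist[i][j], dist[i][k] + dist[k][j]). The final matrix gives, for each (i, j), the minimum total weight of any directed path from i to j (possibly empty when i = j).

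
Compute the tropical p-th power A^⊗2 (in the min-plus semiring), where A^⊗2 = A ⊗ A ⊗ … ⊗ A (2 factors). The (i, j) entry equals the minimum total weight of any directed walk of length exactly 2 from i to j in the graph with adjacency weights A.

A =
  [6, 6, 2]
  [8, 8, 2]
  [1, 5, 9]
A^⊗2 =
  [3, 7, 8]
  [3, 7, 10]
  [7, 7, 3]

Each entry (A^⊗2)_ij equals the minimum over all length-2 walks i = v_0 → v_1 → … → v_2 = j of Σ_t A[v_t][v_{t+1}]. For example, for (i, j) = (0, 2) we minimise over 3 possible intermediate vertex sequences; the minimum is 8, attained along the walk 0 → 0 → 2.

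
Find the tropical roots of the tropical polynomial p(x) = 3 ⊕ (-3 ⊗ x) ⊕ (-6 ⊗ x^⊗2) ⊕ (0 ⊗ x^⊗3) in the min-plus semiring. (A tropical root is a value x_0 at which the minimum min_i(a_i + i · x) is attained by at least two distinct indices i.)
Roots: {-6, 3, 6}

Each tropical root is a break point of the lower envelope of the lines y = a_i + i · x (there are 4 lines, with slopes 0, 1, ..., 3). Only the lines that attain the minimum somewhere contribute to roots; other lines are dominated. Here the surviving (envelope) indices are i = 3, i = 2, i = 1, i = 0.
Intersections between consecutive envelope lines give the roots: for adjacent envelope indices i < j the intersection is x = (a_i − a_j) / (j − i). Reading off the sorted break points: {-6, 3, 6}.
Verification: at each break x_0, at least two indices attain the minimum of min_i(a_i + i · x_0).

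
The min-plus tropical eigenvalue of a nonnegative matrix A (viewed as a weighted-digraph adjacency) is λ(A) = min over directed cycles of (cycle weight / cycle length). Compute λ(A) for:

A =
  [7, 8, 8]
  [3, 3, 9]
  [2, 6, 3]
λ(A) = 3

Enumerate directed cycles and compute their means (weight / length). Sample:
  cycle 0 → 0: weight = 7, length = 1, mean = 7/1 ≈ 7.000
  cycle 1 → 1: weight = 3, length = 1, mean = 3/1 ≈ 3.000
  cycle 2 → 2: weight = 3, length = 1, mean = 3/1 ≈ 3.000
  cycle 0 → 1 → 0: weight = 11, length = 2, mean = 11/2 ≈ 5.500
  cycle 0 → 2 → 0: weight = 10, length = 2, mean = 10/2 ≈ 5.000
  cycle 1 → 0 → 1: weight = 11, length = 2, mean = 11/2 ≈ 5.500
Minimum mean = 3.000, attained e.g. along the cycle 1 → 1 with weight 3 and length 1. So λ(A) = 3/1 = 3.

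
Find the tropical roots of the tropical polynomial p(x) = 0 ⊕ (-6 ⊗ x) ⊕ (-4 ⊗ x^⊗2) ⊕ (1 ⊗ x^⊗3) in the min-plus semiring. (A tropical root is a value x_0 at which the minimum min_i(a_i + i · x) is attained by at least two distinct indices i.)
Roots: {-5, -2, 6}

Each tropical root is a break point of the lower envelope of the lines y = a_i + i · x (there are 4 lines, with slopes 0, 1, ..., 3). Only the lines that attain the minimum somewhere contribute to roots; other lines are dominated. Here the surviving (envelope) indices are i = 3, i = 2, i = 1, i = 0.
Intersections between consecutive envelope lines give the roots: for adjacent envelope indices i < j the intersection is x = (a_i − a_j) / (j − i). Reading off the sorted break points: {-5, -2, 6}.
Verification: at each break x_0, at least two indices attain the minimum of min_i(a_i + i · x_0).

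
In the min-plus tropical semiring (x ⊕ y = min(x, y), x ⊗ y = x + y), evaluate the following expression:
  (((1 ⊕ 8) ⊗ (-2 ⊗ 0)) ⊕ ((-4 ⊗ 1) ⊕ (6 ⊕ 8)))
(((1 ⊕ 8) ⊗ (-2 ⊗ 0)) ⊕ ((-4 ⊗ 1) ⊕ (6 ⊕ 8))) = -3

Expand innermost to outermost. Recall ⊕ takes the minimum of its arguments and ⊗ takes their sum. Working out the expression (((1 ⊕ 8) ⊗ (-2 ⊗ 0)) ⊕ ((-4 ⊗ 1) ⊕ (6 ⊕ 8))) gives -3.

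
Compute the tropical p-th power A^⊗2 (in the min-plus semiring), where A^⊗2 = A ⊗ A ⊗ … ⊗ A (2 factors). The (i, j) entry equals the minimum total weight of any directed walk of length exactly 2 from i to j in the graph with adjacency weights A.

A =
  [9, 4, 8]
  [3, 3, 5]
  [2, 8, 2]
A^⊗2 =
  [7, 7, 9]
  [6, 6, 7]
  [4, 6, 4]

Each entry (A^⊗2)_ij equals the minimum over all length-2 walks i = v_0 → v_1 → … → v_2 = j of Σ_t A[v_t][v_{t+1}]. For example, for (i, j) = (0, 2) we minimise over 3 possible intermediate vertex sequences; the minimum is 9, attained along the walk 0 → 1 → 2.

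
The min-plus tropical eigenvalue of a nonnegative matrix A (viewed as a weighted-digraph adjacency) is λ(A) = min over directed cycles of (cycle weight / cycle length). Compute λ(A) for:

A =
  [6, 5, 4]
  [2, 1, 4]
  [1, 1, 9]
λ(A) = 1

Enumerate directed cycles and compute their means (weight / length). Sample:
  cycle 0 → 0: weight = 6, length = 1, mean = 6/1 ≈ 6.000
  cycle 1 → 1: weight = 1, length = 1, mean = 1/1 ≈ 1.000
  cycle 2 → 2: weight = 9, length = 1, mean = 9/1 ≈ 9.000
  cycle 0 → 1 → 0: weight = 7, length = 2, mean = 7/2 ≈ 3.500
  cycle 0 → 2 → 0: weight = 5, length = 2, mean = 5/2 ≈ 2.500
  cycle 1 → 0 → 1: weight = 7, length = 2, mean = 7/2 ≈ 3.500
Minimum mean = 1.000, attained e.g. along the cycle 1 → 1 with weight 1 and length 1. So λ(A) = 1/1 = 1.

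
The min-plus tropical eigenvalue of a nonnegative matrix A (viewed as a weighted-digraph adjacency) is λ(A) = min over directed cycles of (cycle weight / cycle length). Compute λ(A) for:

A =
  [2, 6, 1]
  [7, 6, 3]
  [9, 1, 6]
λ(A) = 2

Enumerate directed cycles and compute their means (weight / length). Sample:
  cycle 0 → 0: weight = 2, length = 1, mean = 2/1 ≈ 2.000
  cycle 1 → 1: weight = 6, length = 1, mean = 6/1 ≈ 6.000
  cycle 2 → 2: weight = 6, length = 1, mean = 6/1 ≈ 6.000
  cycle 0 → 1 → 0: weight = 13, length = 2, mean = 13/2 ≈ 6.500
  cycle 0 → 2 → 0: weight = 10, length = 2, mean = 10/2 ≈ 5.000
  cycle 1 → 0 → 1: weight = 13, length = 2, mean = 13/2 ≈ 6.500
Minimum mean = 2.000, attained e.g. along the cycle 0 → 0 with weight 2 and length 1. So λ(A) = 2/1 = 2.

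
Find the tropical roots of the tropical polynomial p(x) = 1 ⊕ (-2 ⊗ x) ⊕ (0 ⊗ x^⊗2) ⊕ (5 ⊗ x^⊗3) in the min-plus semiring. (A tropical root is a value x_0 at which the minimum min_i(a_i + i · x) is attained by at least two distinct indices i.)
Roots: {-5, -2, 3}

Each tropical root is a break point of the lower envelope of the lines y = a_i + i · x (there are 4 lines, with slopes 0, 1, ..., 3). Only the lines that attain the minimum somewhere contribute to roots; other lines are dominated. Here the surviving (envelope) indices are i = 3, i = 2, i = 1, i = 0.
Intersections between consecutive envelope lines give the roots: for adjacent envelope indices i < j the intersection is x = (a_i − a_j) / (j − i). Reading off the sorted break points: {-5, -2, 3}.
Verification: at each break x_0, at least two indices attain the minimum of min_i(a_i + i · x_0).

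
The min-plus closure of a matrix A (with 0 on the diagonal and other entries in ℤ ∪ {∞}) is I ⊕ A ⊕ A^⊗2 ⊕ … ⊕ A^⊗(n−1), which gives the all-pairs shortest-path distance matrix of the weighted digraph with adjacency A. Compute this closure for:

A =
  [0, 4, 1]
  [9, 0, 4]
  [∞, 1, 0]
Closure =
  [0, 2, 1]
  [9, 0, 4]
  [10, 1, 0]

This is the Floyd-Warshall all-pairs shortest-path computation. For each intermediate vertex k = 0, 1, …, 2, update dist[i][j] ← min(dist[i][j], dist[i][k] + dist[k][j]). The final matrix gives, for each (i, j), the minimum total weight of any directed path from i to j (possibly empty when i = j).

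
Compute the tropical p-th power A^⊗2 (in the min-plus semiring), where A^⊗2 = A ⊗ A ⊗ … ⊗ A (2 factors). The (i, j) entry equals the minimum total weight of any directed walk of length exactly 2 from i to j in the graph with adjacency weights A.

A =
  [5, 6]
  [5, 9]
A^⊗2 =
  [10, 11]
  [10, 11]

Each entry (A^⊗2)_ij equals the minimum over all length-2 walks i = v_0 → v_1 → … → v_2 = j of Σ_t A[v_t][v_{t+1}]. For example, for (i, j) = (0, 1) we minimise over 2 possible intermediate vertex sequences; the minimum is 11, attained along the walk 0 → 0 → 1.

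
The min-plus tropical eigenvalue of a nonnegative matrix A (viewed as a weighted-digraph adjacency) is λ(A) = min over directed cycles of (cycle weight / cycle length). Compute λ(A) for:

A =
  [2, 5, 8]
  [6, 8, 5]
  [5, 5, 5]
λ(A) = 2

Enumerate directed cycles and compute their means (weight / length). Sample:
  cycle 0 → 0: weight = 2, length = 1, mean = 2/1 ≈ 2.000
  cycle 1 → 1: weight = 8, length = 1, mean = 8/1 ≈ 8.000
  cycle 2 → 2: weight = 5, length = 1, mean = 5/1 ≈ 5.000
  cycle 0 → 1 → 0: weight = 11, length = 2, mean = 11/2 ≈ 5.500
  cycle 0 → 2 → 0: weight = 13, length = 2, mean = 13/2 ≈ 6.500
  cycle 1 → 0 → 1: weight = 11, length = 2, mean = 11/2 ≈ 5.500
Minimum mean = 2.000, attained e.g. along the cycle 0 → 0 with weight 2 and length 1. So λ(A) = 2/1 = 2.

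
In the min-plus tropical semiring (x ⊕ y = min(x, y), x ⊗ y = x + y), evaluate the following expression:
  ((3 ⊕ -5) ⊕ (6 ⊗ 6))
((3 ⊕ -5) ⊕ (6 ⊗ 6)) = -5

Expand innermost to outermost. Recall ⊕ takes the minimum of its arguments and ⊗ takes their sum. Working out the expression ((3 ⊕ -5) ⊕ (6 ⊗ 6)) gives -5.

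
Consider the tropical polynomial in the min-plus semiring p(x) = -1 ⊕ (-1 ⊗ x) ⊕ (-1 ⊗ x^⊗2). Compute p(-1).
p(-1) = -3

A tropical monomial a ⊗ x^⊗i evaluates to a + i · x. Evaluating each term at x = -1:
  Term 0 contributes -1 + 0 · -1 = -1
  Term 1 contributes -1 + 1 · -1 = -2
  Term 2 contributes -1 + 2 · -1 = -3
p(-1) = ⊕ of these = min[-1, -2, -3] = -3.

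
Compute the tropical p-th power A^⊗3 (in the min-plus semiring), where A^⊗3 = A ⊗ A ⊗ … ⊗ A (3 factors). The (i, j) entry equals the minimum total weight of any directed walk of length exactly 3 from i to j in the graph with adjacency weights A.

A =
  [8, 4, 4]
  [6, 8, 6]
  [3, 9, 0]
A^⊗3 =
  [7, 11, 4]
  [9, 13, 6]
  [3, 7, 0]

Each entry (A^⊗3)_ij equals the minimum over all length-3 walks i = v_0 → v_1 → … → v_3 = j of Σ_t A[v_t][v_{t+1}]. For example, for (i, j) = (0, 2) we minimise over 9 possible intermediate vertex sequences; the minimum is 4, attained along the walk 0 → 2 → 2 → 2.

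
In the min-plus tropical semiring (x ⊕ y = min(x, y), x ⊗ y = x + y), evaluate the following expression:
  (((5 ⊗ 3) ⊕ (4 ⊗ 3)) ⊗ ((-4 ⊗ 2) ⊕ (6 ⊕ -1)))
(((5 ⊗ 3) ⊕ (4 ⊗ 3)) ⊗ ((-4 ⊗ 2) ⊕ (6 ⊕ -1))) = 5

Expand innermost to outermost. Recall ⊕ takes the minimum of its arguments and ⊗ takes their sum. Working out the expression (((5 ⊗ 3) ⊕ (4 ⊗ 3)) ⊗ ((-4 ⊗ 2) ⊕ (6 ⊕ -1))) gives 5.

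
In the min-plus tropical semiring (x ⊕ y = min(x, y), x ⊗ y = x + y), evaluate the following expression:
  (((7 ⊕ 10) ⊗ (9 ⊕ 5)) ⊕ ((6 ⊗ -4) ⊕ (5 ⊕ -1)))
(((7 ⊕ 10) ⊗ (9 ⊕ 5)) ⊕ ((6 ⊗ -4) ⊕ (5 ⊕ -1))) = -1

Expand innermost to outermost. Recall ⊕ takes the minimum of its arguments and ⊗ takes their sum. Working out the expression (((7 ⊕ 10) ⊗ (9 ⊕ 5)) ⊕ ((6 ⊗ -4) ⊕ (5 ⊕ -1))) gives -1.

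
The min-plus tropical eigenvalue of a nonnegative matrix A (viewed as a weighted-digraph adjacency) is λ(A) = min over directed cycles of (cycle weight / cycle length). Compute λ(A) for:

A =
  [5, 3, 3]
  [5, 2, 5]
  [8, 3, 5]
λ(A) = 2

Enumerate directed cycles and compute their means (weight / length). Sample:
  cycle 0 → 0: weight = 5, length = 1, mean = 5/1 ≈ 5.000
  cycle 1 → 1: weight = 2, length = 1, mean = 2/1 ≈ 2.000
  cycle 2 → 2: weight = 5, length = 1, mean = 5/1 ≈ 5.000
  cycle 0 → 1 → 0: weight = 8, length = 2, mean = 8/2 ≈ 4.000
  cycle 0 → 2 → 0: weight = 11, length = 2, mean = 11/2 ≈ 5.500
  cycle 1 → 0 → 1: weight = 8, length = 2, mean = 8/2 ≈ 4.000
Minimum mean = 2.000, attained e.g. along the cycle 1 → 1 with weight 2 and length 1. So λ(A) = 2/1 = 2.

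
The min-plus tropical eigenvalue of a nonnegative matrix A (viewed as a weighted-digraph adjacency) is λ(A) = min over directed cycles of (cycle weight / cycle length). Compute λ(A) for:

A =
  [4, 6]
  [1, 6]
λ(A) = 7/2

Enumerate directed cycles and compute their means (weight / length). Sample:
  cycle 0 → 0: weight = 4, length = 1, mean = 4/1 ≈ 4.000
  cycle 1 → 1: weight = 6, length = 1, mean = 6/1 ≈ 6.000
  cycle 0 → 1 → 0: weight = 7, length = 2, mean = 7/2 ≈ 3.500
  cycle 1 → 0 → 1: weight = 7, length = 2, mean = 7/2 ≈ 3.500
Minimum mean = 3.500, attained e.g. along the cycle 0 → 1 → 0 with weight 7 and length 2. So λ(A) = 7/2 = 7/2.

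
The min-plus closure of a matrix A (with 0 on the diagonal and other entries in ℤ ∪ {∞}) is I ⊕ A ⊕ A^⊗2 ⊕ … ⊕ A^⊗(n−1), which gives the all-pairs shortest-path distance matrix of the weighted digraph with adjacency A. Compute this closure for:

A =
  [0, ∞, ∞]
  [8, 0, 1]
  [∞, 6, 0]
Closure =
  [0, ∞, ∞]
  [8, 0, 1]
  [14, 6, 0]

This is the Floyd-Warshall all-pairs shortest-path computation. For each intermediate vertex k = 0, 1, …, 2, update dist[i][j] ← min(dist[i][j], dist[i][k] + dist[k][j]). The final matrix gives, for each (i, j), the minimum total weight of any directed path from i to j (possibly empty when i = j).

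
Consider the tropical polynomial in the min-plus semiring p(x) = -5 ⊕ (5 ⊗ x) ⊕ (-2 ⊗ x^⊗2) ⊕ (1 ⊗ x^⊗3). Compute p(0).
p(0) = -5

A tropical monomial a ⊗ x^⊗i evaluates to a + i · x. Evaluating each term at x = 0:
  Term 0 contributes -5 + 0 · 0 = -5
  Term 1 contributes 5 + 1 · 0 = 5
  Term 2 contributes -2 + 2 · 0 = -2
  Term 3 contributes 1 + 3 · 0 = 1
p(0) = ⊕ of these = min[-5, 5, -2, 1] = -5.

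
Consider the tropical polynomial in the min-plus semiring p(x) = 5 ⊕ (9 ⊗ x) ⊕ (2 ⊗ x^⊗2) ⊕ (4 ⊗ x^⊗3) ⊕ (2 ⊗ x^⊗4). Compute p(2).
p(2) = 5

A tropical monomial a ⊗ x^⊗i evaluates to a + i · x. Evaluating each term at x = 2:
  Term 0 contributes 5 + 0 · 2 = 5
  Term 1 contributes 9 + 1 · 2 = 11
  Term 2 contributes 2 + 2 · 2 = 6
  Term 3 contributes 4 + 3 · 2 = 10
  Term 4 contributes 2 + 4 · 2 = 10
p(2) = ⊕ of these = min[5, 11, 6, 10, 10] = 5.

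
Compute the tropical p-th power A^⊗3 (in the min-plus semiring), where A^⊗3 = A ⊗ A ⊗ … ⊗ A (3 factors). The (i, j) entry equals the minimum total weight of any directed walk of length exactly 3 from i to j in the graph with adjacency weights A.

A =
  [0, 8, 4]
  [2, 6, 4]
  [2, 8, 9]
A^⊗3 =
  [0, 8, 4]
  [2, 10, 6]
  [2, 10, 6]

Each entry (A^⊗3)_ij equals the minimum over all length-3 walks i = v_0 → v_1 → … → v_3 = j of Σ_t A[v_t][v_{t+1}]. For example, for (i, j) = (0, 2) we minimise over 9 possible intermediate vertex sequences; the minimum is 4, attained along the walk 0 → 0 → 0 → 2.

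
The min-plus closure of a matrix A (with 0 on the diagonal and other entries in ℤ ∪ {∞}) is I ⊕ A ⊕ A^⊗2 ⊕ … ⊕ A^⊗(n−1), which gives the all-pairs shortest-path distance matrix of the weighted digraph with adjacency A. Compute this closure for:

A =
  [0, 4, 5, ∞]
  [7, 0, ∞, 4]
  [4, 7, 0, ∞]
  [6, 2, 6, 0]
Closure =
  [0, 4, 5, 8]
  [7, 0, 10, 4]
  [4, 7, 0, 11]
  [6, 2, 6, 0]

This is the Floyd-Warshall all-pairs shortest-path computation. For each intermediate vertex k = 0, 1, …, 3, update dist[i][j] ← min(dist[i][j], dist[i][k] + dist[k][j]). The final matrix gives, for each (i, j), the minimum total weight of any directed path from i to j (possibly empty when i = j).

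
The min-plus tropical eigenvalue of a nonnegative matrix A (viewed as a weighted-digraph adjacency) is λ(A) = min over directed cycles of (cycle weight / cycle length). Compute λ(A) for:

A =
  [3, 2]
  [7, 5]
λ(A) = 3

Enumerate directed cycles and compute their means (weight / length). Sample:
  cycle 0 → 0: weight = 3, length = 1, mean = 3/1 ≈ 3.000
  cycle 1 → 1: weight = 5, length = 1, mean = 5/1 ≈ 5.000
  cycle 0 → 1 → 0: weight = 9, length = 2, mean = 9/2 ≈ 4.500
  cycle 1 → 0 → 1: weight = 9, length = 2, mean = 9/2 ≈ 4.500
Minimum mean = 3.000, attained e.g. along the cycle 0 → 0 with weight 3 and length 1. So λ(A) = 3/1 = 3.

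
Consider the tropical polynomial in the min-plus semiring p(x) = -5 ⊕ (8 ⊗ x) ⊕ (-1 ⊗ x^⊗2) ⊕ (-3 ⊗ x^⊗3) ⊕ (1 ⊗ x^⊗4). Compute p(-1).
p(-1) = -6

A tropical monomial a ⊗ x^⊗i evaluates to a + i · x. Evaluating each term at x = -1:
  Term 0 contributes -5 + 0 · -1 = -5
  Term 1 contributes 8 + 1 · -1 = 7
  Term 2 contributes -1 + 2 · -1 = -3
  Term 3 contributes -3 + 3 · -1 = -6
  Term 4 contributes 1 + 4 · -1 = -3
p(-1) = ⊕ of these = min[-5, 7, -3, -6, -3] = -6.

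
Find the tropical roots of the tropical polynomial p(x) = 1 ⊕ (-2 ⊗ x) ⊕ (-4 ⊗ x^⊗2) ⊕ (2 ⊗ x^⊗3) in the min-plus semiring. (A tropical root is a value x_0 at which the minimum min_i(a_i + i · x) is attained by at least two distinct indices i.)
Roots: {-6, 2, 3}

Each tropical root is a break point of the lower envelope of the lines y = a_i + i · x (there are 4 lines, with slopes 0, 1, ..., 3). Only the lines that attain the minimum somewhere contribute to roots; other lines are dominated. Here the surviving (envelope) indices are i = 3, i = 2, i = 1, i = 0.
Intersections between consecutive envelope lines give the roots: for adjacent envelope indices i < j the intersection is x = (a_i − a_j) / (j − i). Reading off the sorted break points: {-6, 2, 3}.
Verification: at each break x_0, at least two indices attain the minimum of min_i(a_i + i · x_0).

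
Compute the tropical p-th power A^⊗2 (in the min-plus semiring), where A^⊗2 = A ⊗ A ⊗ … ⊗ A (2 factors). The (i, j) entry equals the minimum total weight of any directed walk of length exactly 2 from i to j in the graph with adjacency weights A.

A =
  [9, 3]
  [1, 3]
A^⊗2 =
  [4, 6]
  [4, 4]

Each entry (A^⊗2)_ij equals the minimum over all length-2 walks i = v_0 → v_1 → … → v_2 = j of Σ_t A[v_t][v_{t+1}]. For example, for (i, j) = (0, 1) we minimise over 2 possible intermediate vertex sequences; the minimum is 6, attained along the walk 0 → 1 → 1.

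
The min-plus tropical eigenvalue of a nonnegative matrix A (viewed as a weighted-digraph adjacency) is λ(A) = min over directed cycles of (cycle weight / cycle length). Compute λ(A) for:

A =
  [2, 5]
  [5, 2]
λ(A) = 2

Enumerate directed cycles and compute their means (weight / length). Sample:
  cycle 0 → 0: weight = 2, length = 1, mean = 2/1 ≈ 2.000
  cycle 1 → 1: weight = 2, length = 1, mean = 2/1 ≈ 2.000
  cycle 0 → 1 → 0: weight = 10, length = 2, mean = 10/2 ≈ 5.000
  cycle 1 → 0 → 1: weight = 10, length = 2, mean = 10/2 ≈ 5.000
Minimum mean = 2.000, attained e.g. along the cycle 0 → 0 with weight 2 and length 1. So λ(A) = 2/1 = 2.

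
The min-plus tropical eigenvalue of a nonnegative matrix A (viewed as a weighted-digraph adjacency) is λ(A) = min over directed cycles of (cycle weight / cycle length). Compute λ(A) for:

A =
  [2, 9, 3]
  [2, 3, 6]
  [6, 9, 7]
λ(A) = 2

Enumerate directed cycles and compute their means (weight / length). Sample:
  cycle 0 → 0: weight = 2, length = 1, mean = 2/1 ≈ 2.000
  cycle 1 → 1: weight = 3, length = 1, mean = 3/1 ≈ 3.000
  cycle 2 → 2: weight = 7, length = 1, mean = 7/1 ≈ 7.000
  cycle 0 → 1 → 0: weight = 11, length = 2, mean = 11/2 ≈ 5.500
  cycle 0 → 2 → 0: weight = 9, length = 2, mean = 9/2 ≈ 4.500
  cycle 1 → 0 → 1: weight = 11, length = 2, mean = 11/2 ≈ 5.500
Minimum mean = 2.000, attained e.g. along the cycle 0 → 0 with weight 2 and length 1. So λ(A) = 2/1 = 2.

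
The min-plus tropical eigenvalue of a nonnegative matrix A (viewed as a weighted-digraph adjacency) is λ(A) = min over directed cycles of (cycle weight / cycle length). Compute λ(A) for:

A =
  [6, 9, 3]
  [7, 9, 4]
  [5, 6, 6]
λ(A) = 4

Enumerate directed cycles and compute their means (weight / length). Sample:
  cycle 0 → 0: weight = 6, length = 1, mean = 6/1 ≈ 6.000
  cycle 1 → 1: weight = 9, length = 1, mean = 9/1 ≈ 9.000
  cycle 2 → 2: weight = 6, length = 1, mean = 6/1 ≈ 6.000
  cycle 0 → 1 → 0: weight = 16, length = 2, mean = 16/2 ≈ 8.000
  cycle 0 → 2 → 0: weight = 8, length = 2, mean = 8/2 ≈ 4.000
  cycle 1 → 0 → 1: weight = 16, length = 2, mean = 16/2 ≈ 8.000
Minimum mean = 4.000, attained e.g. along the cycle 0 → 2 → 0 with weight 8 and length 2. So λ(A) = 8/2 = 4.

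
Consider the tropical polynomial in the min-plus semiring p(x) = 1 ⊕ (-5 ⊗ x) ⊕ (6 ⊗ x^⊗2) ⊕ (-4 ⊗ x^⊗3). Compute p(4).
p(4) = -1

A tropical monomial a ⊗ x^⊗i evaluates to a + i · x. Evaluating each term at x = 4:
  Term 0 contributes 1 + 0 · 4 = 1
  Term 1 contributes -5 + 1 · 4 = -1
  Term 2 contributes 6 + 2 · 4 = 14
  Term 3 contributes -4 + 3 · 4 = 8
p(4) = ⊕ of these = min[1, -1, 14, 8] = -1.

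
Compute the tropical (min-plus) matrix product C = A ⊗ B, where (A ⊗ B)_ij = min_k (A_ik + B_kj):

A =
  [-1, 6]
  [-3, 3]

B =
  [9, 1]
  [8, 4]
A ⊗ B =
  [8, 0]
  [6, -2]

Apply the min-plus product entry-by-entry:
  C[0][0] = min over k of (A[0][0] + B[0][0] = -1 + 9 = 8, A[0][1] + B[1][0] = 6 + 8 = 14) = 8 (attained at k = 0)
  C[0][1] = min over k of (A[0][0] + B[0][1] = -1 + 1 = 0, A[0][1] + B[1][1] = 6 + 4 = 10) = 0 (attained at k = 0)
  C[1][0] = min over k of (A[1][0] + B[0][0] = -3 + 9 = 6, A[1][1] + B[1][0] = 3 + 8 = 11) = 6 (attained at k = 0)
  C[1][1] = min over k of (A[1][0] + B[0][1] = -3 + 1 = -2, A[1][1] + B[1][1] = 3 + 4 = 7) = -2 (attained at k = 0)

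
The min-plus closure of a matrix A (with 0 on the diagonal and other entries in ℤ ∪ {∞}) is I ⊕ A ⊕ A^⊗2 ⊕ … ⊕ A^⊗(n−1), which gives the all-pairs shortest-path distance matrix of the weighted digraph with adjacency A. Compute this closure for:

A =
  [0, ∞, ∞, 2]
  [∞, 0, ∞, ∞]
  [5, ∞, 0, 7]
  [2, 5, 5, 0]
Closure =
  [0, 7, 7, 2]
  [∞, 0, ∞, ∞]
  [5, 12, 0, 7]
  [2, 5, 5, 0]

This is the Floyd-Warshall all-pairs shortest-path computation. For each intermediate vertex k = 0, 1, …, 3, update dist[i][j] ← min(dist[i][j], dist[i][k] + dist[k][j]). The final matrix gives, for each (i, j), the minimum total weight of any directed path from i to j (possibly empty when i = j).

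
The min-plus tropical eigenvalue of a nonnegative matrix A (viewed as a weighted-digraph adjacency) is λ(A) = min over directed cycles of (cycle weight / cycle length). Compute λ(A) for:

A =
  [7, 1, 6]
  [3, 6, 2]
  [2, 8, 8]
λ(A) = 5/3

Enumerate directed cycles and compute their means (weight / length). Sample:
  cycle 0 → 0: weight = 7, length = 1, mean = 7/1 ≈ 7.000
  cycle 1 → 1: weight = 6, length = 1, mean = 6/1 ≈ 6.000
  cycle 2 → 2: weight = 8, length = 1, mean = 8/1 ≈ 8.000
  cycle 0 → 1 → 0: weight = 4, length = 2, mean = 4/2 ≈ 2.000
  cycle 0 → 2 → 0: weight = 8, length = 2, mean = 8/2 ≈ 4.000
  cycle 1 → 0 → 1: weight = 4, length = 2, mean = 4/2 ≈ 2.000
Minimum mean = 1.667, attained e.g. along the cycle 0 → 1 → 2 → 0 with weight 5 and length 3. So λ(A) = 5/3 = 5/3.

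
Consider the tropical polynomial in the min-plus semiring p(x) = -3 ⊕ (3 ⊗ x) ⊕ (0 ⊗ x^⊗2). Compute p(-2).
p(-2) = -4

A tropical monomial a ⊗ x^⊗i evaluates to a + i · x. Evaluating each term at x = -2:
  Term 0 contributes -3 + 0 · -2 = -3
  Term 1 contributes 3 + 1 · -2 = 1
  Term 2 contributes 0 + 2 · -2 = -4
p(-2) = ⊕ of these = min[-3, 1, -4] = -4.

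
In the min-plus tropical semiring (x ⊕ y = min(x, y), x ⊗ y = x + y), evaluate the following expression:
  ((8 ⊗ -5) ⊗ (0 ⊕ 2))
((8 ⊗ -5) ⊗ (0 ⊕ 2)) = 3

Expand innermost to outermost. Recall ⊕ takes the minimum of its arguments and ⊗ takes their sum. Working out the expression ((8 ⊗ -5) ⊗ (0 ⊕ 2)) gives 3.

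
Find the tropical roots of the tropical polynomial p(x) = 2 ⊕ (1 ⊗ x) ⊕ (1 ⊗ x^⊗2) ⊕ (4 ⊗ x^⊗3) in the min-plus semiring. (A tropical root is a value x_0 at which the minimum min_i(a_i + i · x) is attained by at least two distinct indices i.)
Roots: {-3, 0, 1}

Each tropical root is a break point of the lower envelope of the lines y = a_i + i · x (there are 4 lines, with slopes 0, 1, ..., 3). Only the lines that attain the minimum somewhere contribute to roots; other lines are dominated. Here the surviving (envelope) indices are i = 3, i = 2, i = 1, i = 0.
Intersections between consecutive envelope lines give the roots: for adjacent envelope indices i < j the intersection is x = (a_i − a_j) / (j − i). Reading off the sorted break points: {-3, 0, 1}.
Verification: at each break x_0, at least two indices attain the minimum of min_i(a_i + i · x_0).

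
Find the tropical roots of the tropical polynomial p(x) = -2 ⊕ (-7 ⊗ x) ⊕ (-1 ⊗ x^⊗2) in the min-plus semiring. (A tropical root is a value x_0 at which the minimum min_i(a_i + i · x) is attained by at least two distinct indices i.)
Roots: {-6, 5}

Each tropical root is a break point of the lower envelope of the lines y = a_i + i · x (there are 3 lines, with slopes 0, 1, ..., 2). Only the lines that attain the minimum somewhere contribute to roots; other lines are dominated. Here the surviving (envelope) indices are i = 2, i = 1, i = 0.
Intersections between consecutive envelope lines give the roots: for adjacent envelope indices i < j the intersection is x = (a_i − a_j) / (j − i). Reading off the sorted break points: {-6, 5}.
Verification: at each break x_0, at least two indices attain the minimum of min_i(a_i + i · x_0).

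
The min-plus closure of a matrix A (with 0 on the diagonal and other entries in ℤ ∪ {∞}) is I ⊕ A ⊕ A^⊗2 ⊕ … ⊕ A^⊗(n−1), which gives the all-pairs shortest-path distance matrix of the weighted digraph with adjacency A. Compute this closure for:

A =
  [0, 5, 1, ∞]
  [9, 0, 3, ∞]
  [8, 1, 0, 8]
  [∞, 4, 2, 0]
Closure =
  [0, 2, 1, 9]
  [9, 0, 3, 11]
  [8, 1, 0, 8]
  [10, 3, 2, 0]

This is the Floyd-Warshall all-pairs shortest-path computation. For each intermediate vertex k = 0, 1, …, 3, update dist[i][j] ← min(dist[i][j], dist[i][k] + dist[k][j]). The final matrix gives, for each (i, j), the minimum total weight of any directed path from i to j (possibly empty when i = j).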